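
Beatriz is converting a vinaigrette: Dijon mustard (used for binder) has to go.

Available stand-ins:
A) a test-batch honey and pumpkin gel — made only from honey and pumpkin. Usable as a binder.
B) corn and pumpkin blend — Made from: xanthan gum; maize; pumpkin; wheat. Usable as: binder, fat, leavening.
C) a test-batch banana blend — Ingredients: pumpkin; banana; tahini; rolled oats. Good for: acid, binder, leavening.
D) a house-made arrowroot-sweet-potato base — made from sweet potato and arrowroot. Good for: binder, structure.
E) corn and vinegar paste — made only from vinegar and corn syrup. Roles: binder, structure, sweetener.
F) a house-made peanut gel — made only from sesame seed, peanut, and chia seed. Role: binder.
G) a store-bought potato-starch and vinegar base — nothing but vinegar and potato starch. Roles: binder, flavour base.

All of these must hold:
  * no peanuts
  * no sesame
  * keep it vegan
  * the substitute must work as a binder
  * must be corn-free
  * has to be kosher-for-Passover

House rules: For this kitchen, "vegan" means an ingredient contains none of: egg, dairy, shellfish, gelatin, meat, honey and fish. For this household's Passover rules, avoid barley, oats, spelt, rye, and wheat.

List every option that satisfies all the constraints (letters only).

D, G

A: has honey, so not vegan — no
B: has wheat, so not kosher-for-Passover; has maize, so not corn-free — no
C: has rolled oats, so not kosher-for-Passover; has tahini, so not sesame-free — no
D: only arrowroot and sweet potato; none excluded — OK
E: has corn syrup, so not corn-free — out
F: has sesame seed, so not sesame-free; has peanut, so not peanut-free — out
G: all constraints satisfied — valid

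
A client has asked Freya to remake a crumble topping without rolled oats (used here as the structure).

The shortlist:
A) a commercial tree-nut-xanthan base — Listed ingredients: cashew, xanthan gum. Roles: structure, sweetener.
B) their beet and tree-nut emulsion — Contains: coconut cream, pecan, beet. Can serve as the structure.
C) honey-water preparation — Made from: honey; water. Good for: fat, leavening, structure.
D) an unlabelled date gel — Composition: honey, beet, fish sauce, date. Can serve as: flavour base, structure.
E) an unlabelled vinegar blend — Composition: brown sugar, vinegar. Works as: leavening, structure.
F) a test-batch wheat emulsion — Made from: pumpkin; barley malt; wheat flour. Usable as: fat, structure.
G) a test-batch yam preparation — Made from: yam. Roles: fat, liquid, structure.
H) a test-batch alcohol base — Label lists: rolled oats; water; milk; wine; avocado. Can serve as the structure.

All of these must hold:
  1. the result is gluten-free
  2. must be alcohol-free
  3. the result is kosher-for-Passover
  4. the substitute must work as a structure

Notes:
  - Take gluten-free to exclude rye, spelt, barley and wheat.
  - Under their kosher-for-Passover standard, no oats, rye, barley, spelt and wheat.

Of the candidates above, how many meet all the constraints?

6

A: no alcohol, gluten-free — OK
B: only coconut cream, pecan, and beet; none excluded — OK
C: only honey and water; none excluded — valid
D: fish sauce and honey etc. — none of it excluded — OK
E: only brown sugar and vinegar; none excluded — keep
F: has barley malt, so not gluten-free; has barley malt, so not kosher-for-Passover — out
G: gluten-free, no alcohol — valid
H: has rolled oats, so not kosher-for-Passover; has wine, so not alcohol-free — reject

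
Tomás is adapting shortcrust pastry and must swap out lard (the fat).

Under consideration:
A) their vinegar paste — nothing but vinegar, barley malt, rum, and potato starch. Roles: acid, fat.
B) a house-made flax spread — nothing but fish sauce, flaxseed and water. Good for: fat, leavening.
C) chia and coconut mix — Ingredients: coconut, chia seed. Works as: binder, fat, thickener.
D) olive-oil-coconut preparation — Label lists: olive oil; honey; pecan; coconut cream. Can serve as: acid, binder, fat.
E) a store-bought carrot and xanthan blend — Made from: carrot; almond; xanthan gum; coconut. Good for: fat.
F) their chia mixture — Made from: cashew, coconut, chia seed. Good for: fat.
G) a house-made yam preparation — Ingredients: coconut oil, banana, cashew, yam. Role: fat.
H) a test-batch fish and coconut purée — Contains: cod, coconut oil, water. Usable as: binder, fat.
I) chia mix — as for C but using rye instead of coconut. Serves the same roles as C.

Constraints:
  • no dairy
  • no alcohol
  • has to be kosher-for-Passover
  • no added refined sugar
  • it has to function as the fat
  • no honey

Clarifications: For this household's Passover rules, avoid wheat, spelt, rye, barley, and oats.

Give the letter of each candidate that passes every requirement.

A: has barley malt, so not kosher-for-Passover; has rum, so not alcohol-free — no
B: works as a fat, no honey, kosher-for-Passover — OK
C: works as a fat, kosher-for-Passover, no refined sugar — OK
D: has honey, so not honey-free — no
E: coconut and almond etc. — none of it excluded — valid
F: works as a fat, no refined sugar, kosher-for-Passover — keep
G: nothing on the exclusion list — keep
H: only coconut oil, cod, and water; none excluded — valid
I: has rye, so not kosher-for-Passover — no

B, C, E, F, G, H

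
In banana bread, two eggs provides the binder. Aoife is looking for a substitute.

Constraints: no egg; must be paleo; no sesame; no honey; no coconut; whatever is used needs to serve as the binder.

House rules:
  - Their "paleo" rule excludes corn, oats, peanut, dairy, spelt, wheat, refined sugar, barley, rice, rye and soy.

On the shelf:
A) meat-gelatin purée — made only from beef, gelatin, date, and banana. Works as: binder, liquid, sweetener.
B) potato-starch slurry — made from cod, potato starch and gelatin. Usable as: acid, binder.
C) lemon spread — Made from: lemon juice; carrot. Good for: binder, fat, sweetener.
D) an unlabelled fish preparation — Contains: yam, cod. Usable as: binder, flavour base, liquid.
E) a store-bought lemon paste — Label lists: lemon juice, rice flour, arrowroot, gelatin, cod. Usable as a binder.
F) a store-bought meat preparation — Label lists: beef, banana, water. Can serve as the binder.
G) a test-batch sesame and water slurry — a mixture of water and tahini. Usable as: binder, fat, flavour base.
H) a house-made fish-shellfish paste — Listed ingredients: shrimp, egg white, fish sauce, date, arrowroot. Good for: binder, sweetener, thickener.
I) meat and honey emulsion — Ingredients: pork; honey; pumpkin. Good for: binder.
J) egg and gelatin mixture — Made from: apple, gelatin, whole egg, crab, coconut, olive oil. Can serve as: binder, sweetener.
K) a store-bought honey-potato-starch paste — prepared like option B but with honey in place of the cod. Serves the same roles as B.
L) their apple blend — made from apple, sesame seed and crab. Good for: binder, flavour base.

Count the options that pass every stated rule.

A: every rule checks out — keep
B: works as a binder, no egg, no coconut — OK
C: only lemon juice and carrot; none excluded — keep
D: all constraints satisfied — valid
E: has rice flour, so not paleo — out
F: only beef, banana and water; none excluded — valid
G: has tahini, so not sesame-free — out
H: has egg white, so not egg-free — out
I: has honey, so not honey-free — reject
J: has whole egg, so not egg-free; has coconut, so not coconut-free — out
K: has honey, so not honey-free — no
L: has sesame seed, so not sesame-free — no

5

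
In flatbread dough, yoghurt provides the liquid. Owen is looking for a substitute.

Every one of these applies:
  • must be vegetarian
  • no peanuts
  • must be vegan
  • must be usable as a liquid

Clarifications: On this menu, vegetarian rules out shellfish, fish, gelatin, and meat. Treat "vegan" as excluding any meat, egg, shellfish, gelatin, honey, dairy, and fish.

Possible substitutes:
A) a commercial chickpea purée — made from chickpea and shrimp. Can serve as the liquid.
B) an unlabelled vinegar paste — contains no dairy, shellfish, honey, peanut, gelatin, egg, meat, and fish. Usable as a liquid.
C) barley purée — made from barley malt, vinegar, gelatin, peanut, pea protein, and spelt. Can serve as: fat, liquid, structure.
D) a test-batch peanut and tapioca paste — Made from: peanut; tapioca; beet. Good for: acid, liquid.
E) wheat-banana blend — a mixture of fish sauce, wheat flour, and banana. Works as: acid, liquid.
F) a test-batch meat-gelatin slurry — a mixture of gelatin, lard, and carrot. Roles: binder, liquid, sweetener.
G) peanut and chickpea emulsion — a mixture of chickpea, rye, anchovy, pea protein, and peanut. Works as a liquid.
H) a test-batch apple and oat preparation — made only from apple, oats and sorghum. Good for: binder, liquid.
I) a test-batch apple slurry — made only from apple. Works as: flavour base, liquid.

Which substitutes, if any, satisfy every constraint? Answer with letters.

B, H, I

A: has shrimp, so not vegetarian; has shrimp, so not vegan — no
B: every rule checks out — valid
C: has gelatin, so not vegetarian; has gelatin, so not vegan (and 1 more) — reject
D: has peanut, so not peanut-free — out
E: has fish sauce, so not vegetarian; has fish sauce, so not vegan — no
F: has gelatin, so not vegetarian; has gelatin, so not vegan — reject
G: has anchovy, so not vegetarian; has anchovy, so not vegan (and 1 more) — reject
H: vegetarian, no peanut — keep
I: works as a liquid, vegan, no peanut — OK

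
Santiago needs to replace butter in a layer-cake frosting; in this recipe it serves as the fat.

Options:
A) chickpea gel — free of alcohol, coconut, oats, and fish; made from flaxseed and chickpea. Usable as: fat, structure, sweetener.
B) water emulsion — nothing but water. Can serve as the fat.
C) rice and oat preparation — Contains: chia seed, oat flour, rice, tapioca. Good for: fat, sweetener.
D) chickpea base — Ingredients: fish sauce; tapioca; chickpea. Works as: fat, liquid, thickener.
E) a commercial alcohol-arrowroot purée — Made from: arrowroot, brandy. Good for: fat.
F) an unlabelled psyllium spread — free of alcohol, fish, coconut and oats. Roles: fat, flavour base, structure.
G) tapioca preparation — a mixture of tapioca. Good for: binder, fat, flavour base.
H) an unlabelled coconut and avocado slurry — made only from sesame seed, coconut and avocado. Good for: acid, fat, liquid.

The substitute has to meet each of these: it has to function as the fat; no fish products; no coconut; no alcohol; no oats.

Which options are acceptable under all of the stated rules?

A, B, F, G

A: nothing on the exclusion list — valid
B: every rule checks out — keep
C: has oat flour, so not oat-free — reject
D: has fish sauce, so not fish-free — reject
E: has brandy, so not alcohol-free — no
F: all constraints satisfied — OK
G: no alcohol, no fish — OK
H: has coconut, so not coconut-free — no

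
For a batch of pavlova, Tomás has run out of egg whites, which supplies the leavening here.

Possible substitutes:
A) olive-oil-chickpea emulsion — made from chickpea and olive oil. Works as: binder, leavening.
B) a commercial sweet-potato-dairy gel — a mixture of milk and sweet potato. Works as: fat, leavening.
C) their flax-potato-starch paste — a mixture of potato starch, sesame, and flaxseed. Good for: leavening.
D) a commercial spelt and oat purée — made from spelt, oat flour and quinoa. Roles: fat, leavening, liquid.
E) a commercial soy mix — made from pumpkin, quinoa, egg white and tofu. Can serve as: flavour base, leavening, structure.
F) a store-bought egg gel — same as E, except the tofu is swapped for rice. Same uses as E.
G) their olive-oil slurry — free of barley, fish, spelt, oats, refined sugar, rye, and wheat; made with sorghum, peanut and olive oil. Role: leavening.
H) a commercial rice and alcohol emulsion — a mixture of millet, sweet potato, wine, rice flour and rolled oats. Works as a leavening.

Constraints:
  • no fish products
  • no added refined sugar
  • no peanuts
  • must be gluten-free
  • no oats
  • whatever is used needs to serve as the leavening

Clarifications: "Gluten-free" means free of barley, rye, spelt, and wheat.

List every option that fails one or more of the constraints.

D, G, H

A: every rule checks out — OK
B: no refined sugar, no peanut — OK
C: every rule checks out — valid
D: has spelt, so not gluten-free; has oat flour, so not oat-free — reject
E: egg white and tofu etc. — none of it excluded — keep
F: no peanut, no refined sugar — OK
G: has peanut, so not peanut-free — no
H: has rolled oats, so not oat-free — reject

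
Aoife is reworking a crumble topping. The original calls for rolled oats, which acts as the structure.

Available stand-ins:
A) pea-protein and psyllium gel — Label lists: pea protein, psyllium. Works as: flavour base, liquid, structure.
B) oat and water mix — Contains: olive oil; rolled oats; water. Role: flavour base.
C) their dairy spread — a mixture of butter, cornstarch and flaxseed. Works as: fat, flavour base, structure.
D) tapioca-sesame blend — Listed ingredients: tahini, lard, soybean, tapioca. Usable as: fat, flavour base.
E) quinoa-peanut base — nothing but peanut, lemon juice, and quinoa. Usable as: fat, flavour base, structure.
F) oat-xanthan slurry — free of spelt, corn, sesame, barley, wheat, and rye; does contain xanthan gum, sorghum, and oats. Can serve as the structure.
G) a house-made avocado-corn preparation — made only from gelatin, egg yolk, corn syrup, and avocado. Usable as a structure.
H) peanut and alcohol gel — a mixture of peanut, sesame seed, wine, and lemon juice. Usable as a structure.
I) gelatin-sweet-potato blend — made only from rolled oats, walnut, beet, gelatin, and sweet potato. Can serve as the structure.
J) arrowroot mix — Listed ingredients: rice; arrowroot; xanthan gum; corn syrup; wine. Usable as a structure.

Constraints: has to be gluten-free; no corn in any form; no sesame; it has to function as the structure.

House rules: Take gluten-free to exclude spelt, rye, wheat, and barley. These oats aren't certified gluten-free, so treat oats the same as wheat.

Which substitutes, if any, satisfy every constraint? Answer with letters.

A, E

A: all constraints satisfied — keep
B: not usable as a structure; has rolled oats, so not gluten-free — reject
C: has cornstarch, so not corn-free — no
D: not usable as a structure; has tahini, so not sesame-free — reject
E: works as a structure, no sesame, gluten-free — valid
F: has oats, so not gluten-free — no
G: has corn syrup, so not corn-free — reject
H: has sesame seed, so not sesame-free — no
I: has rolled oats, so not gluten-free — no
J: has corn syrup, so not corn-free — reject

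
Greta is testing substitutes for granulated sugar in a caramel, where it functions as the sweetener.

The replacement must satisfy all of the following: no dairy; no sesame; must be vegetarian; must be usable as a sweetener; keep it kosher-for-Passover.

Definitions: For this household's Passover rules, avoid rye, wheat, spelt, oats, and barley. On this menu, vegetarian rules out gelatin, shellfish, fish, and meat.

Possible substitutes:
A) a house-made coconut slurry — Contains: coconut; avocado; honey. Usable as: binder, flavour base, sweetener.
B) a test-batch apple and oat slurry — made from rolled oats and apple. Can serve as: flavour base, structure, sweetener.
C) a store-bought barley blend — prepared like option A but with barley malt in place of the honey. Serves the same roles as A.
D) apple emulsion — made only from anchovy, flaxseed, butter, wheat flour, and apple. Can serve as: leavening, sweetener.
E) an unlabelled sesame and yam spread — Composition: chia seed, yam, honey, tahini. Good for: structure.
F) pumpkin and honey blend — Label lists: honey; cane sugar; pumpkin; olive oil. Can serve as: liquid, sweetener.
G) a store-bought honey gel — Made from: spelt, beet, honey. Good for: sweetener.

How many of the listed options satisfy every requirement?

A: all constraints satisfied — keep
B: has rolled oats, so not kosher-for-Passover — no
C: has barley malt, so not kosher-for-Passover — out
D: has wheat flour, so not kosher-for-Passover; has anchovy, so not vegetarian (and 1 more) — no
E: not usable as a sweetener; has tahini, so not sesame-free — no
F: honey and cane sugar etc. — none of it excluded — keep
G: has spelt, so not kosher-for-Passover — out

2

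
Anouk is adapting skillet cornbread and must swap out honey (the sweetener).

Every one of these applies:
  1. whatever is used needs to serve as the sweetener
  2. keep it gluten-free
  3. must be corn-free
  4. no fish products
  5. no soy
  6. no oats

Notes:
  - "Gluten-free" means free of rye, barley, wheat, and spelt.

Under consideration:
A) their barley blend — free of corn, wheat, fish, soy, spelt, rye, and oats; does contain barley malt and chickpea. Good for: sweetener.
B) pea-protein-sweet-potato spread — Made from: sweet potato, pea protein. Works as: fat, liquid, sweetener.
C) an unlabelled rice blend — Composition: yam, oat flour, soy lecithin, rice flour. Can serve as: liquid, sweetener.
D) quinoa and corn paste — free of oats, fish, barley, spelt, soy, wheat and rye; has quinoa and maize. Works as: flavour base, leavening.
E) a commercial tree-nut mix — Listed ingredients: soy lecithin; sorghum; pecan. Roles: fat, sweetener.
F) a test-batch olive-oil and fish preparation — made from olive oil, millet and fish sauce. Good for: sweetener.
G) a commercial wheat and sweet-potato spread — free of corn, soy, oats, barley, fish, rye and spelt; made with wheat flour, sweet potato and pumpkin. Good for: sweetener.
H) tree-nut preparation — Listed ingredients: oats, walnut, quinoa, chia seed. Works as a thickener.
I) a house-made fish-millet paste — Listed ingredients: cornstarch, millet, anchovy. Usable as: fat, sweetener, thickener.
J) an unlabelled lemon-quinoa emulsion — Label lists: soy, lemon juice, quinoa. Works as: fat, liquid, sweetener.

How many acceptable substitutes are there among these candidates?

1

A: has barley malt, so not gluten-free — out
B: all constraints satisfied — valid
C: has oat flour, so not oat-free; has soy lecithin, so not soy-free — no
D: not usable as a sweetener; has maize, so not corn-free — reject
E: has soy lecithin, so not soy-free — reject
F: has fish sauce, so not fish-free — reject
G: has wheat flour, so not gluten-free — no
H: not usable as a sweetener; has oats, so not oat-free — out
I: has cornstarch, so not corn-free; has anchovy, so not fish-free — reject
J: has soy, so not soy-free — no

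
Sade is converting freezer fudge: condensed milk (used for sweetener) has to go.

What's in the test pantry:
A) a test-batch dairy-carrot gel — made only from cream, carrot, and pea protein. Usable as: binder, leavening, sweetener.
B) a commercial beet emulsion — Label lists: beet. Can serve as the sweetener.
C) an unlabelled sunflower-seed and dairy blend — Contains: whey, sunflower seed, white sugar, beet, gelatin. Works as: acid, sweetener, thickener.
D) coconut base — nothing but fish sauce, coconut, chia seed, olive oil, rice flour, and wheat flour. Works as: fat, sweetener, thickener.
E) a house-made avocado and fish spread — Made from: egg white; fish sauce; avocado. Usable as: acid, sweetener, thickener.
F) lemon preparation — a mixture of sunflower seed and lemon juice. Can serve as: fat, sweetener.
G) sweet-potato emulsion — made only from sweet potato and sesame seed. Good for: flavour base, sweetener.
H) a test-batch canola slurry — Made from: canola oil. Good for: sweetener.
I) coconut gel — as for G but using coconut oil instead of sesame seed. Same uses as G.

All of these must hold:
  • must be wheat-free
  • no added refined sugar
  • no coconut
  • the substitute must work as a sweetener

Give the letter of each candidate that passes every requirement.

A: no wheat, no refined sugar — valid
B: no coconut, no refined sugar — keep
C: has white sugar, so not no-added-sugar — out
D: has coconut, so not coconut-free; has wheat flour, so not wheat-free — reject
E: only egg white, fish sauce, and avocado; none excluded — valid
F: every rule checks out — keep
G: only sesame seed and sweet potato; none excluded — OK
H: every rule checks out — valid
I: has coconut oil, so not coconut-free — no

A, B, E, F, G, H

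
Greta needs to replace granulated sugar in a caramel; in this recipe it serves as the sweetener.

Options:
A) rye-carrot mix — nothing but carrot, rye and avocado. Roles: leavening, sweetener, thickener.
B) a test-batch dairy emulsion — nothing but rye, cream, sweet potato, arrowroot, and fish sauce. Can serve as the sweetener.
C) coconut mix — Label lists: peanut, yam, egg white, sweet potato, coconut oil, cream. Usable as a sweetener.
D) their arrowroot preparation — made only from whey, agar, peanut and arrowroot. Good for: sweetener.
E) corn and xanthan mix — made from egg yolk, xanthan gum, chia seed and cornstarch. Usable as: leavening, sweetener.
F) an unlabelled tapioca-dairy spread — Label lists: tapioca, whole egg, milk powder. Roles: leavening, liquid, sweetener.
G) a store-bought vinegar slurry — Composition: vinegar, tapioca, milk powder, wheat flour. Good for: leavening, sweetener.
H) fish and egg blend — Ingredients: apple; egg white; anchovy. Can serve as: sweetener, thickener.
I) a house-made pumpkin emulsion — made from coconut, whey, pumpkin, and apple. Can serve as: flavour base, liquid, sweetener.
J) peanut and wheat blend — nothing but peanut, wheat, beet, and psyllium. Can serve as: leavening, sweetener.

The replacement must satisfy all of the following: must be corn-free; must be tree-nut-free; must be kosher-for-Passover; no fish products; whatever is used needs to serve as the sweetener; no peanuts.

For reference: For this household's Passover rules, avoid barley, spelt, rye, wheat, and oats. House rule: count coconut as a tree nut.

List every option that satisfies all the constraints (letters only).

A: has rye, so not kosher-for-Passover — out
B: has rye, so not kosher-for-Passover; has fish sauce, so not fish-free — no
C: has coconut oil, so not tree-nut-free; has peanut, so not peanut-free — reject
D: has peanut, so not peanut-free — reject
E: has cornstarch, so not corn-free — out
F: only milk powder, whole egg and tapioca; none excluded — keep
G: has wheat flour, so not kosher-for-Passover — no
H: has anchovy, so not fish-free — no
I: has coconut, so not tree-nut-free — reject
J: has wheat, so not kosher-for-Passover; has peanut, so not peanut-free — reject

F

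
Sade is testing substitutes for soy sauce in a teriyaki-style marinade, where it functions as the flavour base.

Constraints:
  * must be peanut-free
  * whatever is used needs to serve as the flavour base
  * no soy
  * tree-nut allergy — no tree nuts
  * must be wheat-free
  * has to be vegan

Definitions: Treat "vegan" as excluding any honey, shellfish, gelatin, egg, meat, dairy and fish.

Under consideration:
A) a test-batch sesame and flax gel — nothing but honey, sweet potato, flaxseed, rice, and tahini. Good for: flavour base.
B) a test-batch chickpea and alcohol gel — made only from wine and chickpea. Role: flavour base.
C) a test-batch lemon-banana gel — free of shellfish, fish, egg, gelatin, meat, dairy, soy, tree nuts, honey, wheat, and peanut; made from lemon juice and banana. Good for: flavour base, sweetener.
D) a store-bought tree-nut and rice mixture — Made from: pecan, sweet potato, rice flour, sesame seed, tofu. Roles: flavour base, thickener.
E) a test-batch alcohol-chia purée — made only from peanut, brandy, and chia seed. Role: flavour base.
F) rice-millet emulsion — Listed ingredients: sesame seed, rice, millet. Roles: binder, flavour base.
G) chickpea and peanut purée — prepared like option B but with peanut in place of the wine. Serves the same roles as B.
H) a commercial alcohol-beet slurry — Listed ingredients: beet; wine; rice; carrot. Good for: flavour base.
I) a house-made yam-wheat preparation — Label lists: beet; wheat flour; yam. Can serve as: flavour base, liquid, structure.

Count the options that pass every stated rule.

A: has honey, so not vegan — out
B: every rule checks out — keep
C: nothing on the exclusion list — OK
D: has tofu, so not soy-free; has pecan, so not tree-nut-free — reject
E: has peanut, so not peanut-free — no
F: nothing on the exclusion list — OK
G: has peanut, so not peanut-free — reject
H: no soy, no wheat — OK
I: has wheat flour, so not wheat-free — out

4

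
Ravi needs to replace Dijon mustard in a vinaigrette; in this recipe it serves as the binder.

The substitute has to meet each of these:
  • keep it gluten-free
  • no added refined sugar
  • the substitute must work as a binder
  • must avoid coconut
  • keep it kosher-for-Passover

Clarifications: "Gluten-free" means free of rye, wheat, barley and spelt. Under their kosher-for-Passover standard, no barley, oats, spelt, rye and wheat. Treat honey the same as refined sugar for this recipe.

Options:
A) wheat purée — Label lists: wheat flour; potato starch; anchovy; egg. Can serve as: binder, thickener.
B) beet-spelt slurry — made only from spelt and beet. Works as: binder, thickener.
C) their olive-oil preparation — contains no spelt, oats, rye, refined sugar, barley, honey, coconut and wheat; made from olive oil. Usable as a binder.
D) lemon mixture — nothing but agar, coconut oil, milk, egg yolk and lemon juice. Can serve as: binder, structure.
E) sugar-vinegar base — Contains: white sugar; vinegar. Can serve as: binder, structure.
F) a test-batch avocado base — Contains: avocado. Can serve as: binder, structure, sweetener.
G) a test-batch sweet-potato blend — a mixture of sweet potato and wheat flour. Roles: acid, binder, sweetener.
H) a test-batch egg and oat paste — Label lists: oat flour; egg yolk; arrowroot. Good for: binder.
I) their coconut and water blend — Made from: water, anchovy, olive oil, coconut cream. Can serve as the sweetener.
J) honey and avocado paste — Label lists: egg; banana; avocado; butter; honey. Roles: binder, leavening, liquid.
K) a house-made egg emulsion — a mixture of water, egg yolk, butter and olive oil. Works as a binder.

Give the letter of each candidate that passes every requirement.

A: has wheat flour, so not gluten-free; has wheat flour, so not kosher-for-Passover — reject
B: has spelt, so not gluten-free; has spelt, so not kosher-for-Passover — reject
C: works as a binder, no coconut, no-added-sugar — valid
D: has coconut oil, so not coconut-free — out
E: has white sugar, so not no-added-sugar — no
F: kosher-for-Passover, no coconut — OK
G: has wheat flour, so not gluten-free; has wheat flour, so not kosher-for-Passover — reject
H: has oat flour, so not kosher-for-Passover — out
I: not usable as a binder; has coconut cream, so not coconut-free — no
J: has honey, so not no-added-sugar — no
K: nothing on the exclusion list — keep

C, F, K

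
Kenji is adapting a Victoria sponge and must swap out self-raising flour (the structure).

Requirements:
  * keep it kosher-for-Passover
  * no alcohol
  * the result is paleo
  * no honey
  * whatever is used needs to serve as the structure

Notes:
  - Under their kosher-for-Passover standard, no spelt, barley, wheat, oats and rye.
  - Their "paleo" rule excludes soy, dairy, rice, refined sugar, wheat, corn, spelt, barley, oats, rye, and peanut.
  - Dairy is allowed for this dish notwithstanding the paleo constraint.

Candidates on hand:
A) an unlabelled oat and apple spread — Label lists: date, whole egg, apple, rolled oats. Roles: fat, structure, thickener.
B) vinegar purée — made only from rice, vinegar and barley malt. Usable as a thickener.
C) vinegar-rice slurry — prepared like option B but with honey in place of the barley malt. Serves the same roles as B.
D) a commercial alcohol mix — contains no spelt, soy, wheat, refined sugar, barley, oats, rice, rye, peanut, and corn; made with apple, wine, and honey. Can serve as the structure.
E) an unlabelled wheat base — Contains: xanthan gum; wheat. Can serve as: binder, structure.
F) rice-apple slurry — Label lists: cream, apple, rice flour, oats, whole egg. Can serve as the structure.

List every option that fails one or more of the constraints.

A, B, C, D, E, F

A: has rolled oats, so not kosher-for-Passover; has rolled oats, so not paleo — out
B: not usable as a structure; has barley malt, so not kosher-for-Passover (and 1 more) — no
C: not usable as a structure; has rice, so not paleo (and 1 more) — out
D: has wine, so not alcohol-free; has honey, so not honey-free — reject
E: has wheat, so not kosher-for-Passover; has wheat, so not paleo — reject
F: has oats, so not kosher-for-Passover; has oats, so not paleo — out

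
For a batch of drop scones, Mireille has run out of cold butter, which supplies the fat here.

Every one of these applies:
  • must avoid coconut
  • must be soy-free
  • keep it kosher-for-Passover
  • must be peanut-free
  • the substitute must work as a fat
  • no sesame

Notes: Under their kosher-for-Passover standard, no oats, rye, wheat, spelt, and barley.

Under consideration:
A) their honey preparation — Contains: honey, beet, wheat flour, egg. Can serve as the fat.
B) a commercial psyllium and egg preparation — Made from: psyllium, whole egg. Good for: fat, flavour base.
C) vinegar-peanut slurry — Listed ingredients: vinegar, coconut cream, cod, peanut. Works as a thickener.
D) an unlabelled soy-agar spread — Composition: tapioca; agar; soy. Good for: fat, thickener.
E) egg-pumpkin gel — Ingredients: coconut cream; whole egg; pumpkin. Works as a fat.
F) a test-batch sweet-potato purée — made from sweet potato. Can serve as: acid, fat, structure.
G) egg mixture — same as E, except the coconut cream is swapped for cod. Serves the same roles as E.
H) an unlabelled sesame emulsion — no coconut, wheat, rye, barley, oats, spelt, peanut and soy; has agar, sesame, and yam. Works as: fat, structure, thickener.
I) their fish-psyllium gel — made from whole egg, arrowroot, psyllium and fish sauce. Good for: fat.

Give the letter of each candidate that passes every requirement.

B, F, G, I

A: has wheat flour, so not kosher-for-Passover — no
B: all constraints satisfied — valid
C: not usable as a fat; has peanut, so not peanut-free (and 1 more) — no
D: has soy, so not soy-free — out
E: has coconut cream, so not coconut-free — no
F: only sweet potato; none excluded — OK
G: only whole egg, cod, and pumpkin; none excluded — OK
H: has sesame, so not sesame-free — reject
I: whole egg and fish sauce etc. — none of it excluded — valid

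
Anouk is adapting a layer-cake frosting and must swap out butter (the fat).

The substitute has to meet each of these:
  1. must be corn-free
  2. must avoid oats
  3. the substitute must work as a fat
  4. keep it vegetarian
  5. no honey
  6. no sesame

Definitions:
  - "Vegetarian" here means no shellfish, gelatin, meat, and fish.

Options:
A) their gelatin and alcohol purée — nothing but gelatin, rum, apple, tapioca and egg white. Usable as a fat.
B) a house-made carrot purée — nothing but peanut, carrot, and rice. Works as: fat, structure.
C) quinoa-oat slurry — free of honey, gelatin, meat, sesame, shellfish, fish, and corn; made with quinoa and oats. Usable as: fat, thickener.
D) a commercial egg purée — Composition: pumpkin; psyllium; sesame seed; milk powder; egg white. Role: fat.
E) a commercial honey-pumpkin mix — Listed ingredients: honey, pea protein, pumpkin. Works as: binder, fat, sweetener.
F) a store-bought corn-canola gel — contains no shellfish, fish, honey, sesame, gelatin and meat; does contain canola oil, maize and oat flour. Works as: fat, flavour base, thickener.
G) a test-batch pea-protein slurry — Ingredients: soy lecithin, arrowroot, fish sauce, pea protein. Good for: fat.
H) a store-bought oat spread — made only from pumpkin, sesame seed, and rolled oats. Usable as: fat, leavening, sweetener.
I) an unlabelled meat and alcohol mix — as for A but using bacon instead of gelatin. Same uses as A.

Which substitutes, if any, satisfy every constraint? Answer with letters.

A: has gelatin, so not vegetarian — no
B: works as a fat, no corn, no sesame — keep
C: has oats, so not oat-free — no
D: has sesame seed, so not sesame-free — out
E: has honey, so not honey-free — reject
F: has oat flour, so not oat-free; has maize, so not corn-free — out
G: has fish sauce, so not vegetarian — out
H: has rolled oats, so not oat-free; has sesame seed, so not sesame-free — out
I: has bacon, so not vegetarian — reject

B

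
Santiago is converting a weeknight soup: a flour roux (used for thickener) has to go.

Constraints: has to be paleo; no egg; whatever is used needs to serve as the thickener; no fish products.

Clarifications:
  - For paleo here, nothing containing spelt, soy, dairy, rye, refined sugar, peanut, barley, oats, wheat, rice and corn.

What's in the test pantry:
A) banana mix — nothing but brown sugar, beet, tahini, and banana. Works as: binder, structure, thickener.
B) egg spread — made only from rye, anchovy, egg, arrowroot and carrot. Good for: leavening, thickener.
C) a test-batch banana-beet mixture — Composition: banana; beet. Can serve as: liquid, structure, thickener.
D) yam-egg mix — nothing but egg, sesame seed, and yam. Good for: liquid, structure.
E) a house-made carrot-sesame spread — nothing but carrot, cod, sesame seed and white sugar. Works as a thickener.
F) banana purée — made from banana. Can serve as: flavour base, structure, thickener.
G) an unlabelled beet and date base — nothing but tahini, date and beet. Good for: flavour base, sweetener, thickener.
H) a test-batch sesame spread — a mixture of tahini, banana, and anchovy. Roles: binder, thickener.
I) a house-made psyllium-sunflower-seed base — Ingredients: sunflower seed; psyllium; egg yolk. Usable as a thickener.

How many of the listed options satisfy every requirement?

3

A: has brown sugar, so not paleo — out
B: has rye, so not paleo; has anchovy, so not fish-free (and 1 more) — out
C: works as a thickener, no fish, no egg — OK
D: not usable as a thickener; has egg, so not egg-free — out
E: has white sugar, so not paleo; has cod, so not fish-free — no
F: only banana; none excluded — keep
G: no egg, paleo — OK
H: has anchovy, so not fish-free — reject
I: has egg yolk, so not egg-free — reject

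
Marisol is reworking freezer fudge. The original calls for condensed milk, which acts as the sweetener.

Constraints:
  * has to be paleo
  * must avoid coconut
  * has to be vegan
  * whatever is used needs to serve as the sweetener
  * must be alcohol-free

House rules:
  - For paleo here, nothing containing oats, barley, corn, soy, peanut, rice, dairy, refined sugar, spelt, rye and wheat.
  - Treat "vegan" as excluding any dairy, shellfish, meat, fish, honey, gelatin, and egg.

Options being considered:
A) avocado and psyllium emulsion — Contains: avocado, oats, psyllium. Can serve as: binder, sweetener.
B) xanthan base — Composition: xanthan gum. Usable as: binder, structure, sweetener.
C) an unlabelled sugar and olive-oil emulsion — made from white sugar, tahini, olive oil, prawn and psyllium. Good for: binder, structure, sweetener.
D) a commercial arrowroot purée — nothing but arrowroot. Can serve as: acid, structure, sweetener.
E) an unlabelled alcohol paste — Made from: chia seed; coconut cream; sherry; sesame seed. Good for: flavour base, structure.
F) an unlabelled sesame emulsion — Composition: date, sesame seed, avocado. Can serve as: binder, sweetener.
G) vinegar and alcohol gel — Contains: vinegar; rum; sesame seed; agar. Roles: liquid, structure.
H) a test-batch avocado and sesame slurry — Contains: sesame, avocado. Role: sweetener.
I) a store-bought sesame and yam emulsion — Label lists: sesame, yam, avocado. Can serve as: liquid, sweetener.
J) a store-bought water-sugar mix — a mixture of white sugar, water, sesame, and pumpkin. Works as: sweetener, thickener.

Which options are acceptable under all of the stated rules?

A: has oats, so not paleo — reject
B: only xanthan gum; none excluded — valid
C: has white sugar, so not paleo; has prawn, so not vegan — reject
D: no coconut, vegan — OK
E: not usable as a sweetener; has coconut cream, so not coconut-free (and 1 more) — out
F: works as a sweetener, no coconut, no alcohol — valid
G: not usable as a sweetener; has rum, so not alcohol-free — reject
H: works as a sweetener, vegan, no alcohol — keep
I: every rule checks out — keep
J: has white sugar, so not paleo — no

B, D, F, H, I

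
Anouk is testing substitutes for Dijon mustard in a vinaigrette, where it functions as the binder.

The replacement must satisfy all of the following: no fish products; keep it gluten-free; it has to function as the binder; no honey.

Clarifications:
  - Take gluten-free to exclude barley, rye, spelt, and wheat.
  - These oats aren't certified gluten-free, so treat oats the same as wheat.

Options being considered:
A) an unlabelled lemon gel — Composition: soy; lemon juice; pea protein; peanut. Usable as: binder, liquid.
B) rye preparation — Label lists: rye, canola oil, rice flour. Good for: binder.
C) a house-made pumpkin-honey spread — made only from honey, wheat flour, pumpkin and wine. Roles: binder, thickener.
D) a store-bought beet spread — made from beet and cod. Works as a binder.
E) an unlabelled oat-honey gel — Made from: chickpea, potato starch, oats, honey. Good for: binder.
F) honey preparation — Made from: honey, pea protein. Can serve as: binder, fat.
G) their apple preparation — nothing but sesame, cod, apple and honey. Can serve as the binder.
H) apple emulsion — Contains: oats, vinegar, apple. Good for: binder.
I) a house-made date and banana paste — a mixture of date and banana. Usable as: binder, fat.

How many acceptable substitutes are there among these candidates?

A: all constraints satisfied — OK
B: has rye, so not gluten-free — out
C: has wheat flour, so not gluten-free; has honey, so not honey-free — reject
D: has cod, so not fish-free — reject
E: has oats, so not gluten-free; has honey, so not honey-free — out
F: has honey, so not honey-free — out
G: has honey, so not honey-free; has cod, so not fish-free — reject
H: has oats, so not gluten-free — out
I: only banana and date; none excluded — OK

2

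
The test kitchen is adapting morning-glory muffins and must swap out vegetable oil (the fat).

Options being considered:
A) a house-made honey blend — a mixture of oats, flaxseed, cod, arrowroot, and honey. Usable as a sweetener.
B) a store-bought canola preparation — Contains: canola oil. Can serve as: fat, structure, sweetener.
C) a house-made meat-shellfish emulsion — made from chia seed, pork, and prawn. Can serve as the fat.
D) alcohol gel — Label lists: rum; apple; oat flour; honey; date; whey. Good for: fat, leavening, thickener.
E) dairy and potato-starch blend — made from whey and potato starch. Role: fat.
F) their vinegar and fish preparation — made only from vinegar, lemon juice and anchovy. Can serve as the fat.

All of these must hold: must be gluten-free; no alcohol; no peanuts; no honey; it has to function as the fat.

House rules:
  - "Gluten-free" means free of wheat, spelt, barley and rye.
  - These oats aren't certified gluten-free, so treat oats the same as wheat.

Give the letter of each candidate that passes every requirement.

A: not usable as a fat; has oats, so not gluten-free (and 1 more) — no
B: works as a fat, no honey, no alcohol — keep
C: only pork, prawn and chia seed; none excluded — valid
D: has oat flour, so not gluten-free; has honey, so not honey-free (and 1 more) — no
E: no alcohol, no peanut — OK
F: only anchovy, lemon juice, and vinegar; none excluded — valid

B, C, E, F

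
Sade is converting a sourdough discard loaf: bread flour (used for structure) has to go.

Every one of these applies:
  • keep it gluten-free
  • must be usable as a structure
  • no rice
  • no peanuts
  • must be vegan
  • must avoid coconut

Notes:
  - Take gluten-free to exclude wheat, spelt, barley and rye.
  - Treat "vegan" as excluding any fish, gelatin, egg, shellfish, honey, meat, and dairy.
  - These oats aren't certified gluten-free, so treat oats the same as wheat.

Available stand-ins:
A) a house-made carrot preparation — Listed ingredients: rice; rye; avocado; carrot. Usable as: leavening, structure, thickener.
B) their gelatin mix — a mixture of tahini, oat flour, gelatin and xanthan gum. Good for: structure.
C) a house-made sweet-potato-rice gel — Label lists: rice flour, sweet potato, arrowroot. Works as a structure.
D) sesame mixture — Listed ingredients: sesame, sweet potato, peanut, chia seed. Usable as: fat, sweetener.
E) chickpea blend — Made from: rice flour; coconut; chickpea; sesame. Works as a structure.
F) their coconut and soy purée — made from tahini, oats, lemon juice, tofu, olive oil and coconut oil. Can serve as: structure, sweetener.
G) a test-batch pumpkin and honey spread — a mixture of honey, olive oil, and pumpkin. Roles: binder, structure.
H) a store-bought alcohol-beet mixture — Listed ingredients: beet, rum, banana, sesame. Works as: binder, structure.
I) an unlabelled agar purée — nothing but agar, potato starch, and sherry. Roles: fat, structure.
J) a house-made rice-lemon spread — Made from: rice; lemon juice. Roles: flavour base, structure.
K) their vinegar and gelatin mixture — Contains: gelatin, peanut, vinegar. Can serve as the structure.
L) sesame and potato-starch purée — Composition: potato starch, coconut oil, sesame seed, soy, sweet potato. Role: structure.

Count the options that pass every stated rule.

2

A: has rye, so not gluten-free; has rice, so not rice-free — out
B: has oat flour, so not gluten-free; has gelatin, so not vegan — no
C: has rice flour, so not rice-free — out
D: not usable as a structure; has peanut, so not peanut-free — reject
E: has rice flour, so not rice-free; has coconut, so not coconut-free — out
F: has oats, so not gluten-free; has coconut oil, so not coconut-free — out
G: has honey, so not vegan — out
H: works as a structure, no rice, no coconut — OK
I: nothing on the exclusion list — OK
J: has rice, so not rice-free — out
K: has gelatin, so not vegan; has peanut, so not peanut-free — out
L: has coconut oil, so not coconut-free — no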